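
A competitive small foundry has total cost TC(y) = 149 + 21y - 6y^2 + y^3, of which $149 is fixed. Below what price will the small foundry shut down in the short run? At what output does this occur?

$12 per unit, at y = 3

Short-run supply begins at min AVC. From VC = 21y - 6y^2 + y^3, AVC = 21 - 6y + y^2.
At the minimum of AVC, MC = AVC. MC = 21 - 12y + 3y^2; setting MC = AVC gives 2y^2 - 6y = 0, so y = 3. min AVC = 12.
So the shutdown price is $12.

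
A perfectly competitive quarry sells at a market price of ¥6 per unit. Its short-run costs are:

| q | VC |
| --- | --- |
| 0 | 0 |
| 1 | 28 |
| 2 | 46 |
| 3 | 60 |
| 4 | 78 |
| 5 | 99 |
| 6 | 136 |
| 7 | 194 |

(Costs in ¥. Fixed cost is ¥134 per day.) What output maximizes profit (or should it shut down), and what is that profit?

Tabulate TR − TC: q=0: -134; q=1: -156; q=2: -168; q=3: -176; q=4: -188; q=5: -203; q=6: -234; q=7: -286.
Profit is highest at q = 0. Equivalently, the lowest AVC in the table is 78/4 ≈ ¥19.50 at q = 4, and P = ¥6 falls below it — price never covers variable cost, so the firm shuts down and loses only its fixed cost.

q = 0 (shut down); profit = -¥134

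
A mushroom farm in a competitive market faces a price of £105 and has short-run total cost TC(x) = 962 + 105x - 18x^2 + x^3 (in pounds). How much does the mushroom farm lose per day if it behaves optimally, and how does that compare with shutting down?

Profit = -£98 at x = 12

AVC = 105 - 18x + x^2; min AVC = £24 at x = 9. Since P = £105 ≥ min AVC, the firm produces.
MC = 105 - 36x + 3x^2. Setting P = MC and taking the root on the rising branch gives x* = 12.
TR = 105·12 = 1260. TC = 962 + 396 = 1358. Profit = 1260 − 1358 = -£98.
Shutting down would mean losing the fixed cost of £962, so operating at a loss of £98 is better by £864.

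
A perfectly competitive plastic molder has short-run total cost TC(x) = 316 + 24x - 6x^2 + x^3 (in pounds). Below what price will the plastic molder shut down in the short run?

£15 per unit

The firm shuts down when price falls below the minimum of average variable cost. AVC = VC/x = 24 - 6x + x^2.
At the minimum of AVC, MC = AVC. MC = 24 - 12x + 3x^2; setting MC = AVC gives 2x^2 - 6x = 0, so x = 3. min AVC = 15.
For P < £15 the firm produces nothing.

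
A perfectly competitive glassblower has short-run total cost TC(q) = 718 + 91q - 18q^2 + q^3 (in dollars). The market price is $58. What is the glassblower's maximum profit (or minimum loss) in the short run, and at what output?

AVC = 91 - 18q + q^2; min AVC = $10 at q = 9. Since P = $58 ≥ min AVC, the firm produces.
MC = 91 - 36q + 3q^2. Setting P = MC and taking the root on the rising branch gives q* = 11.
TR = 58·11 = 638. TC = 718 + 154 = 872. Profit = 638 − 872 = -$234.
That loss of $234 beats the $718 the firm would lose by shutting down; producing recovers $484 of fixed cost.

Profit = -$234 at q = 11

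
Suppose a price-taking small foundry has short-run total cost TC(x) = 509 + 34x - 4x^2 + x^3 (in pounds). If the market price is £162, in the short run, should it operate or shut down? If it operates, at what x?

Produce at x = 8

Strip out fixed cost: VC = 34x - 4x^2 + x^3. Then AVC = 34 - 4x + x^2 and MC = 34 - 8x + 3x^2.
The AVC parabola has its vertex at x = 4/2 = 2, where AVC = 34 - 4·2 + 2^2 = £30.
Because £162 ≥ £30, revenue can cover variable cost; the firm operates.
P = MC gives -128 - 8x + 3x^2 = 0, with roots -16/3 and 8. Take the larger (rising MC): x* = 8.
Check: AVC at x = 8 is £66 ≤ P, so revenue covers variable cost.
Profit = P·x − TC = 162·8 − 1037 = £259.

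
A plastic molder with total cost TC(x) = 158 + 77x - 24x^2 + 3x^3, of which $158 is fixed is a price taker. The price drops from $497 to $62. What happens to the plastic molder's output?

Output falls from 10 to 5

MC = 77 - 48x + 9x^2; the shutdown threshold is min AVC = $29 (at x = 4).
At P = $497 ≥ min AVC, set P = MC on the rising branch: x = 10.
At P = $62 ≥ min AVC, set P = MC: x = 5. The firm stays open but cuts output.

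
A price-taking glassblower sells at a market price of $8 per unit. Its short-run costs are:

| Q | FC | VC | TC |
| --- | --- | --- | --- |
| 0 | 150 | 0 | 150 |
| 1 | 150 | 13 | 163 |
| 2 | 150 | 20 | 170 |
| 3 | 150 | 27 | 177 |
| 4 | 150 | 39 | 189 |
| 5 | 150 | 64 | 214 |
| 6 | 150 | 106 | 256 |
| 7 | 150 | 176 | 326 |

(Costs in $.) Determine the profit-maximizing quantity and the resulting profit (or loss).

Tabulate TR − TC: Q=0: -150; Q=1: -155; Q=2: -154; Q=3: -153; Q=4: -157; Q=5: -174; Q=6: -208; Q=7: -270.
Profit is highest at Q = 0. Equivalently, the lowest AVC in the table is 27/3 ≈ $9 at Q = 3, and P = $8 falls below it — price never covers variable cost, so the firm shuts down and loses only its fixed cost.

Q = 0 (shut down); profit = -$150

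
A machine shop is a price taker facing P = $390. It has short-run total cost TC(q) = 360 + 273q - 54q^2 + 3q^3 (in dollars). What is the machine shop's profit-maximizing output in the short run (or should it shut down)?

Produce at q = 13

Strip out fixed cost: VC = 273q - 54q^2 + 3q^3. Then AVC = 273 - 54q + 3q^2 and MC = 273 - 108q + 9q^2.
AVC is minimized where dAVC/dq = -54 + 6q = 0, at q = 9; min AVC = 273 - 54·9 + 3·9^2 = $30.
Since P = $390 ≥ min AVC = $30, price covers variable cost and the firm should produce.
P = MC gives -117 - 108q + 9q^2 = 0, with roots -1 and 13. Take the larger (rising MC): q* = 13.
Check: AVC at q = 13 is $78 ≤ P, so revenue covers variable cost.
Profit = P·q − TC = 390·13 − 1374 = $3696.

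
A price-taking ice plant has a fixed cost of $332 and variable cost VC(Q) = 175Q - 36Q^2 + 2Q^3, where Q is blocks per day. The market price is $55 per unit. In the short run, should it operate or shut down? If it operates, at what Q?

Produce at Q = 10

Variable cost is VC = 175Q - 36Q^2 + 2Q^3, so AVC = VC/Q = 175 - 36Q + 2Q^2 and MC = dTC/dQ = 175 - 72Q + 6Q^2.
AVC is minimized where dAVC/dQ = -36 + 4Q = 0, at Q = 9; min AVC = 175 - 36·9 + 2·9^2 = $13.
Because $55 ≥ $13, revenue can cover variable cost; the firm operates.
P = MC gives 120 - 72Q + 6Q^2 = 0, with roots 2 and 10. Take the larger (rising MC): Q* = 10.
Check: AVC at Q = 10 is $15 ≤ P, so revenue covers variable cost.
Profit = P·Q − TC = 55·10 − 482 = $68.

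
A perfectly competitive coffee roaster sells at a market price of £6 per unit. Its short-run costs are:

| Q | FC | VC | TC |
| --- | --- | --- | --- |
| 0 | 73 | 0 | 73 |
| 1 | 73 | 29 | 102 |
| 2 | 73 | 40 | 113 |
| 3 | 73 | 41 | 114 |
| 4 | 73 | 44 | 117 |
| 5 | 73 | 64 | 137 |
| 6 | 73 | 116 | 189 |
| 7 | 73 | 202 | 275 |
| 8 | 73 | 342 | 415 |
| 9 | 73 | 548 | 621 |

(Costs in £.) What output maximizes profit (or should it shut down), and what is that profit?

Q = 0 (shut down); profit = -£73

Profit at each row (π = 6Q − TC): Q=0: -73; Q=1: -96; Q=2: -101; Q=3: -96; Q=4: -93; Q=5: -107; Q=6: -153; Q=7: -233; Q=8: -367; Q=9: -567.
Profit is highest at Q = 0. Equivalently, the lowest AVC in the table is 44/4 ≈ £11 at Q = 4, and P = £6 falls below it — price never covers variable cost, so the firm shuts down and loses only its fixed cost.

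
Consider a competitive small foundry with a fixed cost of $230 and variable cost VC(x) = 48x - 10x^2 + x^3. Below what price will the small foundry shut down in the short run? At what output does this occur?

Short-run supply begins at min AVC. From VC = 48x - 10x^2 + x^3, AVC = 48 - 10x + x^2.
At the minimum of AVC, MC = AVC. MC = 48 - 20x + 3x^2; setting MC = AVC gives 2x^2 - 10x = 0, so x = 5. min AVC = 23.
So the shutdown price is $23.

$23 per unit, at x = 5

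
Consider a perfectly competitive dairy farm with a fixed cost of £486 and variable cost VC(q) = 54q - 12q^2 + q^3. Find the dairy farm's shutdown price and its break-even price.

Shutdown price = £18; break-even price = £81

Shutdown price = min AVC. AVC = 54 - 12q + q^2, with vertex at q = 6 and minimum £18.
ATC = 486/q + 54 - 12q + q^2. Setting dATC/dq = −486/q^2 − 12 + 2q = 0 gives q = 9 (since 2·9^3 − 12·9^2 = 486).
min ATC = 486/9 + 54 − 12·9 + 9^2 = £81. That is the break-even price.
Between these two prices the firm operates at a loss; above £81 it earns a profit.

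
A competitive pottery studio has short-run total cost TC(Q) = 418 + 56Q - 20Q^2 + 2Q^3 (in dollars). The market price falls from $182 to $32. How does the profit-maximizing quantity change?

MC = 56 - 40Q + 6Q^2; the shutdown threshold is min AVC = $6 (at Q = 5).
With P = $182 above the shutdown price, P = MC gives Q = 9.
At P = $32 ≥ min AVC, set P = MC: Q = 6. The firm stays open but cuts output.

Output falls from 9 to 6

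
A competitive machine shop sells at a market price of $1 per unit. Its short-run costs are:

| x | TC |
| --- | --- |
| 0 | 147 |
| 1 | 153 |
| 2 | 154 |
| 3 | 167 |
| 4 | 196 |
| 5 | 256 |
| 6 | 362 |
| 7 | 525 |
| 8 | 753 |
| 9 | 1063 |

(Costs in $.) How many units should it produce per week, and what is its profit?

Profit at each row (π = 1x − TC): x=0: -147; x=1: -152; x=2: -152; x=3: -164; x=4: -192; x=5: -251; x=6: -356; x=7: -518; x=8: -745; x=9: -1054.
Profit is highest at x = 0. Equivalently, the lowest AVC in the table is 7/2 ≈ $3.50 at x = 2, and P = $1 falls below it — price never covers variable cost, so the firm shuts down and loses only its fixed cost.

x = 0 (shut down); profit = -$147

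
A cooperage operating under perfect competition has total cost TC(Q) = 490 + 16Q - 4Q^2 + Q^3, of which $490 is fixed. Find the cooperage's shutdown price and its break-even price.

Shutdown price = $12; break-even price = $107

AVC = 16 - 4Q + Q^2; minimized at Q = 2, giving min AVC = $12. That is the shutdown price.
ATC = 490/Q + 16 - 4Q + Q^2. Setting dATC/dQ = −490/Q^2 − 4 + 2Q = 0 gives Q = 7 (since 2·7^3 − 4·7^2 = 490).
min ATC = 490/7 + 16 − 4·7 + 7^2 = $107. That is the break-even price.
Between these two prices the firm operates at a loss; above $107 it earns a profit.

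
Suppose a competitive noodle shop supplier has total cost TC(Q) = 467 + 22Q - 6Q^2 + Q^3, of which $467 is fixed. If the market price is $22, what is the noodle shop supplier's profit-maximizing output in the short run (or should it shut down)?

Variable cost is VC = 22Q - 6Q^2 + Q^3, so AVC = VC/Q = 22 - 6Q + Q^2 and MC = dTC/dQ = 22 - 12Q + 3Q^2.
AVC is minimized where dAVC/dQ = -6 + 2Q = 0, at Q = 3; min AVC = 22 - 6·3 + 3^2 = $13.
Since P = $22 ≥ min AVC = $13, price covers variable cost and the firm should produce.
P = MC gives -12Q + 3Q^2 = 0, with roots 0 and 4. Take the larger (rising MC): Q* = 4.
Check: AVC at Q = 4 is $14 ≤ P, so revenue covers variable cost.
Profit = P·Q − TC = 22·4 − 523 = -$435, a loss, but smaller than the $467 fixed cost the firm would lose by shutting down.

Produce at Q = 4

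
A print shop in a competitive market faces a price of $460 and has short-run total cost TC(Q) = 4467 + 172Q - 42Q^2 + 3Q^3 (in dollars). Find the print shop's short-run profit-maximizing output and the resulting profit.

AVC = 172 - 42Q + 3Q^2 has its minimum $25 at Q = 7; price $460 clears that bar, so the firm operates.
MC = 172 - 84Q + 9Q^2. Setting P = MC and taking the root on the rising branch gives Q* = 12.
TR = 460·12 = 5520. TC = 4467 + 1200 = 5667. Profit = 5520 − 5667 = -$147.
By producing, the firm covers all variable cost plus $4320 of fixed cost; shutting down would lose the full $4467.

Profit = -$147 at Q = 12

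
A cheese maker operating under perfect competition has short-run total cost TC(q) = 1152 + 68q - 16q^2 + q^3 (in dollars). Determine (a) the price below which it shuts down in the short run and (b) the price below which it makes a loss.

Shutdown price = min AVC. AVC = 68 - 16q + q^2, with vertex at q = 8 and minimum $4.
ATC = 1152/q + 68 - 16q + q^2. Setting dATC/dq = −1152/q^2 − 16 + 2q = 0 gives q = 12 (since 2·12^3 − 16·12^2 = 1152).
min ATC = 1152/12 + 68 − 16·12 + 12^2 = $116. That is the break-even price.
Between these two prices the firm operates at a loss; above $116 it earns a profit.

Shutdown price = $4; break-even price = $116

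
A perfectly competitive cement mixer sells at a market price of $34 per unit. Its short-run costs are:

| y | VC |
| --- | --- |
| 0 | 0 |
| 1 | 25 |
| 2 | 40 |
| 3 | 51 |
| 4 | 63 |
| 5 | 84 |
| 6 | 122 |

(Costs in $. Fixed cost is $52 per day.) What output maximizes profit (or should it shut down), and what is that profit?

Compute π = P·y − TC at each output: y=0: -52; y=1: -43; y=2: -24; y=3: -1; y=4: 21; y=5: 34; y=6: 30.
Profit is maximized at y = 5. AVC there is 84/5 = $16.80 ≤ P, so producing beats shutting down (which would give -$52).

y = 5; profit = $34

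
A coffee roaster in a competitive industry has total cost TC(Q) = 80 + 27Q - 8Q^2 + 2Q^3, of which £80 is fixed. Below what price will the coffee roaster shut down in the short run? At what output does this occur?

The firm shuts down when price falls below the minimum of average variable cost. AVC = VC/Q = 27 - 8Q + 2Q^2.
At the minimum of AVC, MC = AVC. MC = 27 - 16Q + 6Q^2; setting MC = AVC gives 4Q^2 - 8Q = 0, so Q = 2. min AVC = 19.
For P < £19 the firm produces nothing.

£19 per unit, at Q = 2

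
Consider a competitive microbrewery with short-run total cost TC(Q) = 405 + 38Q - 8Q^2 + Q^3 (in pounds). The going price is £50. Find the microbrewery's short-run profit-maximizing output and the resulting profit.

AVC = 38 - 8Q + Q^2 has its minimum £22 at Q = 4; price £50 clears that bar, so the firm operates.
With MC = 38 - 16Q + 3Q^2, P = MC on the upward-sloping part at Q* = 6.
TR = 50·6 = 300. TC = 405 + 156 = 561. Profit = 300 − 561 = -£261.
By producing, the firm covers all variable cost plus £144 of fixed cost; shutting down would lose the full £405.

Profit = -£261 at Q = 6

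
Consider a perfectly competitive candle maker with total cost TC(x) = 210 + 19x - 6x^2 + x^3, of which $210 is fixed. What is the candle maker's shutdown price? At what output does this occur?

$10 per unit, at x = 3

Short-run supply begins at min AVC. From VC = 19x - 6x^2 + x^3, AVC = 19 - 6x + x^2.
At the minimum of AVC, MC = AVC. MC = 19 - 12x + 3x^2; setting MC = AVC gives 2x^2 - 6x = 0, so x = 3. min AVC = 10.
So the shutdown price is $10.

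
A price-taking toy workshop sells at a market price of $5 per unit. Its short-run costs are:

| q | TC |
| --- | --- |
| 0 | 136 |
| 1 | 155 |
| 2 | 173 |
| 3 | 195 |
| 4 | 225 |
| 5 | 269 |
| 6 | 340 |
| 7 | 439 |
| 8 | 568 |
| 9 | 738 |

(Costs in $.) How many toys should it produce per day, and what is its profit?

Compute π = P·q − TC at each output: q=0: -136; q=1: -150; q=2: -163; q=3: -180; q=4: -205; q=5: -244; q=6: -310; q=7: -404; q=8: -528; q=9: -693.
Profit is highest at q = 0. Equivalently, the lowest AVC in the table is 37/2 ≈ $18.50 at q = 2, and P = $5 falls below it — price never covers variable cost, so the firm shuts down and loses only its fixed cost.

q = 0 (shut down); profit = -$136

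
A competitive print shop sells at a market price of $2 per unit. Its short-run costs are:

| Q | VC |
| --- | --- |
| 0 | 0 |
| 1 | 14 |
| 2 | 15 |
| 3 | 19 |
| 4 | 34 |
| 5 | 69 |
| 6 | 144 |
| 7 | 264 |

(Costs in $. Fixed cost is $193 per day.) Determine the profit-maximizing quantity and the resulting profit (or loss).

Profit at each row (π = 2Q − TC): Q=0: -193; Q=1: -205; Q=2: -204; Q=3: -206; Q=4: -219; Q=5: -252; Q=6: -325; Q=7: -443.
Profit is highest at Q = 0. Equivalently, the lowest AVC in the table is 19/3 ≈ $6.33 at Q = 3, and P = $2 falls below it — price never covers variable cost, so the firm shuts down and loses only its fixed cost.

Q = 0 (shut down); profit = -$193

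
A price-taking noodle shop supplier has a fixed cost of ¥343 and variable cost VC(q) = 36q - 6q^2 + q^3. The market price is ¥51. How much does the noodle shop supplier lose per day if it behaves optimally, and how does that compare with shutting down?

Profit = -¥243 at q = 5

AVC = 36 - 6q + q^2; min AVC = ¥27 at q = 3. Since P = ¥51 ≥ min AVC, the firm produces.
MC = 36 - 12q + 3q^2. Setting P = MC and taking the root on the rising branch gives q* = 5.
TR = 51·5 = 255. TC = 343 + 155 = 498. Profit = 255 − 498 = -¥243.
Shutting down would mean losing the fixed cost of ¥343, so operating at a loss of ¥243 is better by ¥100.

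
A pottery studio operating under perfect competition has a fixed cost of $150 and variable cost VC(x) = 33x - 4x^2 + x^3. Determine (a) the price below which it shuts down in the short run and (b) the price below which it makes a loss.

Shutdown price = $29; break-even price = $68

AVC = 33 - 4x + x^2; minimized at x = 2, giving min AVC = $29. That is the shutdown price.
ATC = 150/x + 33 - 4x + x^2. Setting dATC/dx = −150/x^2 − 4 + 2x = 0 gives x = 5 (since 2·5^3 − 4·5^2 = 150).
min ATC = 150/5 + 33 − 4·5 + 5^2 = $68. That is the break-even price.
Between these two prices the firm operates at a loss; above $68 it earns a profit.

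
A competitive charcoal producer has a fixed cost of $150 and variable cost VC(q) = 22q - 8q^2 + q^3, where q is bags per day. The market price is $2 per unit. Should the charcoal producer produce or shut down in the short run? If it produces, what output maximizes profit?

From TC, MC = TC'(q) = 22 - 16q + 3q^2 and AVC = VC/q = 22 - 8q + q^2.
The AVC parabola has its vertex at q = 8/2 = 4, where AVC = 22 - 8·4 + 4^2 = $6.
With P < min AVC ($2 < $6), every unit sold adds to the loss.
Shutting down limits the loss to fixed cost, $150.

Shut down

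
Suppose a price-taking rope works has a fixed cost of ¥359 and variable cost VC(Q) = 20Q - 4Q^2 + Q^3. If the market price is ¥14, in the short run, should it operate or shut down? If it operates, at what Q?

Variable cost is VC = 20Q - 4Q^2 + Q^3, so AVC = VC/Q = 20 - 4Q + Q^2 and MC = dTC/dQ = 20 - 8Q + 3Q^2.
The AVC parabola has its vertex at Q = 4/2 = 2, where AVC = 20 - 4·2 + 2^2 = ¥16.
With P < min AVC (¥14 < ¥16), every unit sold adds to the loss.
Shutting down limits the loss to fixed cost, ¥359.

Shut down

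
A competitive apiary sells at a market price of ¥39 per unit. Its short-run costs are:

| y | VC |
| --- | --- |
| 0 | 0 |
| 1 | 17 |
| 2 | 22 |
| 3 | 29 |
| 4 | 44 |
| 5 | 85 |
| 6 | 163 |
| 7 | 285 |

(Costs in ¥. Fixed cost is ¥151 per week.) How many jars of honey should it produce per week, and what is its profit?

Compute π = P·y − TC at each output: y=0: -151; y=1: -129; y=2: -95; y=3: -63; y=4: -39; y=5: -41; y=6: -80; y=7: -163.
Profit is maximized at y = 4. AVC there is 44/4 = ¥11 ≤ P, so producing beats shutting down (which would give -¥151).

y = 4; profit = -¥39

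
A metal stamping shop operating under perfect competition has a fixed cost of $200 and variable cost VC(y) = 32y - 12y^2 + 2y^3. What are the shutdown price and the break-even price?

Shutdown price = $14; break-even price = $62

AVC = 32 - 12y + 2y^2; minimized at y = 3, giving min AVC = $14. That is the shutdown price.
ATC = 200/y + 32 - 12y + 2y^2. Setting dATC/dy = −200/y^2 − 12 + 4y = 0 gives y = 5 (since 4·5^3 − 12·5^2 = 200).
min ATC = 200/5 + 32 − 12·5 + 2·5^2 = $62. That is the break-even price.
Between these two prices the firm operates at a loss; above $62 it earns a profit.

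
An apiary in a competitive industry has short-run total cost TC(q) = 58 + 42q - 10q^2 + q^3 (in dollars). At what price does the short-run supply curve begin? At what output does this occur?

$17 per unit, at q = 5

The firm shuts down when price falls below the minimum of average variable cost. AVC = VC/q = 42 - 10q + q^2.
At the minimum of AVC, MC = AVC. MC = 42 - 20q + 3q^2; setting MC = AVC gives 2q^2 - 10q = 0, so q = 5. min AVC = 17.
For P < $17 the firm produces nothing.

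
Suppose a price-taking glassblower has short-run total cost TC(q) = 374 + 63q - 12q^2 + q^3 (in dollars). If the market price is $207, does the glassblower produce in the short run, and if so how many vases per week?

Strip out fixed cost: VC = 63q - 12q^2 + q^3. Then AVC = 63 - 12q + q^2 and MC = 63 - 24q + 3q^2.
AVC is minimized where dAVC/dq = -12 + 2q = 0, at q = 6; min AVC = 63 - 12·6 + 6^2 = $27.
Because $207 ≥ $27, revenue can cover variable cost; the firm operates.
Solving P = MC: -144 - 24q + 3q^2 = 0 ⇒ q = -4 or 12. On the upward-sloping branch, q* = 12.
Check: AVC at q = 12 is $63 ≤ P, so revenue covers variable cost.
Profit = P·q − TC = 207·12 − 1130 = $1354.

Produce at q = 12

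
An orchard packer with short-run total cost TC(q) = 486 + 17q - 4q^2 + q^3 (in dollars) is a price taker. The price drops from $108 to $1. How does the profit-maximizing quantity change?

Output falls from 7 to 0 (the firm shuts down)

MC = 17 - 8q + 3q^2; the shutdown threshold is min AVC = $13 (at q = 2).
At P = $108 ≥ min AVC, set P = MC on the rising branch: q = 7.
At P = $1 < min AVC = $13, price no longer covers variable cost at any output, so the firm shuts down: q = 0.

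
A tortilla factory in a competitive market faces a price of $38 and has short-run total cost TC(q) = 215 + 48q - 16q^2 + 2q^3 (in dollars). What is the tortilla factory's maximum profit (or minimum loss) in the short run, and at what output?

Profit = -$115 at q = 5

AVC = 48 - 16q + 2q^2; min AVC = $16 at q = 4. Since P = $38 ≥ min AVC, the firm produces.
MC = 48 - 32q + 6q^2. Setting P = MC and taking the root on the rising branch gives q* = 5.
TR = 38·5 = 190. TC = 215 + 90 = 305. Profit = 190 − 305 = -$115.
That loss of $115 beats the $215 the firm would lose by shutting down; producing recovers $100 of fixed cost.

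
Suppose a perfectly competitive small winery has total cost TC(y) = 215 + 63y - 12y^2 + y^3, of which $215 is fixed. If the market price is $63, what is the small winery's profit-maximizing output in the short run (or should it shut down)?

Produce at y = 8

From TC, MC = TC'(y) = 63 - 24y + 3y^2 and AVC = VC/y = 63 - 12y + y^2.
The AVC parabola has its vertex at y = 12/2 = 6, where AVC = 63 - 12·6 + 6^2 = $27.
P = $63 exceeds min AVC = $27, so the firm stays open.
Solving P = MC: -24y + 3y^2 = 0 ⇒ y = 0 or 8. On the upward-sloping branch, y* = 8.
Check: AVC at y = 8 is $31 ≤ P, so revenue covers variable cost.
Profit = P·y − TC = 63·8 − 463 = $41.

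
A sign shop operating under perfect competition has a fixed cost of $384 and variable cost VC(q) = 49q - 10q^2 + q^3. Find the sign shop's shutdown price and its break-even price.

Shutdown price = $24; break-even price = $81

AVC = 49 - 10q + q^2; minimized at q = 5, giving min AVC = $24. That is the shutdown price.
ATC = 384/q + 49 - 10q + q^2. Setting dATC/dq = −384/q^2 − 10 + 2q = 0 gives q = 8 (since 2·8^3 − 10·8^2 = 384).
min ATC = 384/8 + 49 − 10·8 + 8^2 = $81. That is the break-even price.
For $24 ≤ P < $81 the firm produces at a loss; below $24 it shuts down.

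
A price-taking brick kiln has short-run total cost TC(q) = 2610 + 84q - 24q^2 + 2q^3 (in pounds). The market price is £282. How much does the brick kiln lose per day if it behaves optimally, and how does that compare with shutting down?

Profit = -£190 at q = 11

AVC = 84 - 24q + 2q^2 has its minimum £12 at q = 6; price £282 clears that bar, so the firm operates.
MC = 84 - 48q + 6q^2. Setting P = MC and taking the root on the rising branch gives q* = 11.
TR = 282·11 = 3102. TC = 2610 + 682 = 3292. Profit = 3102 − 3292 = -£190.
That loss of £190 beats the £2610 the firm would lose by shutting down; producing recovers £2420 of fixed cost.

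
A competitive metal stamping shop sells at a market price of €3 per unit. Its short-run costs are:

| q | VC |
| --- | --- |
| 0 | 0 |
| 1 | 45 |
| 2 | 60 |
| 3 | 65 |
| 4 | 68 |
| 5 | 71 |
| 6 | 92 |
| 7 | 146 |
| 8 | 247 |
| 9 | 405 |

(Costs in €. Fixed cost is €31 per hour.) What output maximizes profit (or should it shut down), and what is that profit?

q = 0 (shut down); profit = -€31

Compute π = P·q − TC at each output: q=0: -31; q=1: -73; q=2: -85; q=3: -87; q=4: -87; q=5: -87; q=6: -105; q=7: -156; q=8: -254; q=9: -409.
Profit is highest at q = 0. Equivalently, the lowest AVC in the table is 71/5 ≈ €14.20 at q = 5, and P = €3 falls below it — price never covers variable cost, so the firm shuts down and loses only its fixed cost.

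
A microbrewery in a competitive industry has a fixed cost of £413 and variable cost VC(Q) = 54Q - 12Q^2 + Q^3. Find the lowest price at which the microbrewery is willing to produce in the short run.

The shutdown price is the minimum of AVC. VC = 54Q - 12Q^2 + Q^3, so AVC = 54 - 12Q + Q^2.
At the minimum of AVC, MC = AVC. MC = 54 - 24Q + 3Q^2; setting MC = AVC gives 2Q^2 - 12Q = 0, so Q = 6. min AVC = 18.
The firm shuts down for any P below £18.

£18 per unit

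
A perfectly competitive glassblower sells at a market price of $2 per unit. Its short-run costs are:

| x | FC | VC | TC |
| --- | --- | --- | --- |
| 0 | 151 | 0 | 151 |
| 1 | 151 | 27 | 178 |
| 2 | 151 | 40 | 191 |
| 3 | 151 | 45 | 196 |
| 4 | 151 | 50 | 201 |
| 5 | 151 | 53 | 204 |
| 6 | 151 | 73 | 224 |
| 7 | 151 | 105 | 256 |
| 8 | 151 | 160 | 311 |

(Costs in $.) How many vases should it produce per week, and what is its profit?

x = 0 (shut down); profit = -$151

Tabulate TR − TC: x=0: -151; x=1: -176; x=2: -187; x=3: -190; x=4: -193; x=5: -194; x=6: -212; x=7: -242; x=8: -295.
Profit is highest at x = 0. Equivalently, the lowest AVC in the table is 53/5 ≈ $10.60 at x = 5, and P = $2 falls below it — price never covers variable cost, so the firm shuts down and loses only its fixed cost.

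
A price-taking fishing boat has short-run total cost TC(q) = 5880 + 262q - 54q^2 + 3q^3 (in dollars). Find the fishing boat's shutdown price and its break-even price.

Shutdown price = min AVC. AVC = 262 - 54q + 3q^2, with vertex at q = 9 and minimum $19.
ATC = 5880/q + 262 - 54q + 3q^2. Setting dATC/dq = −5880/q^2 − 54 + 6q = 0 gives q = 14 (since 6·14^3 − 54·14^2 = 5880).
min ATC = 5880/14 + 262 − 54·14 + 3·14^2 = $514. That is the break-even price.
Between these two prices the firm operates at a loss; above $514 it earns a profit.

Shutdown price = $19; break-even price = $514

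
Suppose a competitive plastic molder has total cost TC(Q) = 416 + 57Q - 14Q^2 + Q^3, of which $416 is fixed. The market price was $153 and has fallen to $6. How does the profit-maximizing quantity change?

AVC = 57 - 14Q + Q^2, minimized at Q = 7 where min AVC = $8. MC = 57 - 28Q + 3Q^2.
At P = $153 ≥ min AVC, set P = MC on the rising branch: Q = 12.
At P = $6 < min AVC = $8, price no longer covers variable cost at any output, so the firm shuts down: Q = 0.

Output falls from 12 to 0 (the firm shuts down)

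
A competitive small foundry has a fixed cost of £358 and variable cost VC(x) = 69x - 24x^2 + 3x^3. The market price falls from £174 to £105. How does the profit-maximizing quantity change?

MC = 69 - 48x + 9x^2; the shutdown threshold is min AVC = £21 (at x = 4).
With P = £174 above the shutdown price, P = MC gives x = 7.
At P = £105 ≥ min AVC, set P = MC: x = 6. The firm stays open but cuts output.

Output falls from 7 to 6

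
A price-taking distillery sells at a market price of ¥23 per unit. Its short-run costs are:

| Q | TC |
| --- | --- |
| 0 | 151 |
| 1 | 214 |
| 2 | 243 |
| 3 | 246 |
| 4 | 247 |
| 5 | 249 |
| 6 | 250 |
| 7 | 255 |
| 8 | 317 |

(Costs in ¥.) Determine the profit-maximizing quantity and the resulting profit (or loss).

Tabulate TR − TC: Q=0: -151; Q=1: -191; Q=2: -197; Q=3: -177; Q=4: -155; Q=5: -134; Q=6: -112; Q=7: -94; Q=8: -133.
Profit is maximized at Q = 7. AVC there is 104/7 = ¥14.86 ≤ P, so producing beats shutting down (which would give -¥151).

Q = 7; profit = -¥94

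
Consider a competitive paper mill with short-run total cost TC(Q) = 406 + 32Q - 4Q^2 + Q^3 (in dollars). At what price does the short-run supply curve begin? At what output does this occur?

The shutdown price is the minimum of AVC. VC = 32Q - 4Q^2 + Q^3, so AVC = 32 - 4Q + Q^2.
At the minimum of AVC, MC = AVC. MC = 32 - 8Q + 3Q^2; setting MC = AVC gives 2Q^2 - 4Q = 0, so Q = 2. min AVC = 28.
So the shutdown price is $28.

$28 per unit, at Q = 2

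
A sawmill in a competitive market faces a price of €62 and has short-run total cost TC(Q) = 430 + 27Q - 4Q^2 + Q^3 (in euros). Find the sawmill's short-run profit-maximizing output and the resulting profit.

Profit = -€280 at Q = 5

AVC = 27 - 4Q + Q^2 has its minimum €23 at Q = 2; price €62 clears that bar, so the firm operates.
With MC = 27 - 8Q + 3Q^2, P = MC on the upward-sloping part at Q* = 5.
TR = 62·5 = 310. TC = 430 + 160 = 590. Profit = 310 − 590 = -€280.
That loss of €280 beats the €430 the firm would lose by shutting down; producing recovers €150 of fixed cost.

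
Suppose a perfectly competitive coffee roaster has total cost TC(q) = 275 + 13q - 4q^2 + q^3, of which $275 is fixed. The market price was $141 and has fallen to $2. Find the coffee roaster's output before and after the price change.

Output falls from 8 to 0 (the firm shuts down)

MC = 13 - 8q + 3q^2; the shutdown threshold is min AVC = $9 (at q = 2).
At P = $141 ≥ min AVC, set P = MC on the rising branch: q = 8.
At P = $2 < min AVC = $9, price no longer covers variable cost at any output, so the firm shuts down: q = 0.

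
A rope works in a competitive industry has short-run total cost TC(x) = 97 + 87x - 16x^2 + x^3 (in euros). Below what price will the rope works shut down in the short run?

The firm shuts down when price falls below the minimum of average variable cost. AVC = VC/x = 87 - 16x + x^2.
dAVC/dx = -16 + 2x = 0 gives x = 8. min AVC = 87 - 16·8 + 8^2 = 23.
The firm shuts down for any P below €23.

€23 per unit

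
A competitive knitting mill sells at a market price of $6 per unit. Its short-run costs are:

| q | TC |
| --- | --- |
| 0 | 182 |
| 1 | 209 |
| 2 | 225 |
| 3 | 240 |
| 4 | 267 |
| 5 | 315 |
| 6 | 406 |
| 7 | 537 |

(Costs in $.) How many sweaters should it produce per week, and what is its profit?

q = 0 (shut down); profit = -$182

Profit at each row (π = 6q − TC): q=0: -182; q=1: -203; q=2: -213; q=3: -222; q=4: -243; q=5: -285; q=6: -370; q=7: -495.
Profit is highest at q = 0. Equivalently, the lowest AVC in the table is 58/3 ≈ $19.33 at q = 3, and P = $6 falls below it — price never covers variable cost, so the firm shuts down and loses only its fixed cost.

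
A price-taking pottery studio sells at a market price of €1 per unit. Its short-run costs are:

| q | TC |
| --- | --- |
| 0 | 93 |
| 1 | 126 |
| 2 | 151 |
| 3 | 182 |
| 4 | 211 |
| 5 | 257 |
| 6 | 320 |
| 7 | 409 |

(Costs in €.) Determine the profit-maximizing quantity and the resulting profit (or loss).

Compute π = P·q − TC at each output: q=0: -93; q=1: -125; q=2: -149; q=3: -179; q=4: -207; q=5: -252; q=6: -314; q=7: -402.
Profit is highest at q = 0. Equivalently, the lowest AVC in the table is 58/2 ≈ €29 at q = 2, and P = €1 falls below it — price never covers variable cost, so the firm shuts down and loses only its fixed cost.

q = 0 (shut down); profit = -€93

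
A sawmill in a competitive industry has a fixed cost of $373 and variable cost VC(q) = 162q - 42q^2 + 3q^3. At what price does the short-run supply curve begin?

The firm shuts down when price falls below the minimum of average variable cost. AVC = VC/q = 162 - 42q + 3q^2.
dAVC/dq = -42 + 6q = 0 gives q = 7. min AVC = 162 - 42·7 + 3·7^2 = 15.
So the shutdown price is $15.

$15 per unit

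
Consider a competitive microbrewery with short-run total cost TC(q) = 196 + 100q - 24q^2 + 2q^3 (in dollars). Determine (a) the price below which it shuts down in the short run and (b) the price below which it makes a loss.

Shutdown price = $28; break-even price = $58

Shutdown price = min AVC. AVC = 100 - 24q + 2q^2, with vertex at q = 6 and minimum $28.
ATC = 196/q + 100 - 24q + 2q^2. Setting dATC/dq = −196/q^2 − 24 + 4q = 0 gives q = 7 (since 4·7^3 − 24·7^2 = 196).
min ATC = 196/7 + 100 − 24·7 + 2·7^2 = $58. That is the break-even price.
For $28 ≤ P < $58 the firm produces at a loss; below $28 it shuts down.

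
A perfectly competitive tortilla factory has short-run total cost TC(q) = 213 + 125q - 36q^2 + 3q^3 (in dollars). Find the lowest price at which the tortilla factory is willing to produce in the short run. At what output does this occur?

$17 per unit, at q = 6

The firm shuts down when price falls below the minimum of average variable cost. AVC = VC/q = 125 - 36q + 3q^2.
dAVC/dq = -36 + 6q = 0 gives q = 6. min AVC = 125 - 36·6 + 3·6^2 = 17.
For P < $17 the firm produces nothing.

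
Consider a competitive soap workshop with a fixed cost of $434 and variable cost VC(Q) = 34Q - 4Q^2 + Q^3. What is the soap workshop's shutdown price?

$30 per unit

The shutdown price is the minimum of AVC. VC = 34Q - 4Q^2 + Q^3, so AVC = 34 - 4Q + Q^2.
At the minimum of AVC, MC = AVC. MC = 34 - 8Q + 3Q^2; setting MC = AVC gives 2Q^2 - 4Q = 0, so Q = 2. min AVC = 30.
The firm shuts down for any P below $30.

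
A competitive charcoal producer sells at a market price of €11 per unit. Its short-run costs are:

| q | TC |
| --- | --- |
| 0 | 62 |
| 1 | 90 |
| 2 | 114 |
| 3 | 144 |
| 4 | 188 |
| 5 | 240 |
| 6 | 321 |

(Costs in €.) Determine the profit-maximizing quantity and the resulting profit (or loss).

q = 0 (shut down); profit = -€62

Profit at each row (π = 11q − TC): q=0: -62; q=1: -79; q=2: -92; q=3: -111; q=4: -144; q=5: -185; q=6: -255.
Profit is highest at q = 0. Equivalently, the lowest AVC in the table is 52/2 ≈ €26 at q = 2, and P = €11 falls below it — price never covers variable cost, so the firm shuts down and loses only its fixed cost.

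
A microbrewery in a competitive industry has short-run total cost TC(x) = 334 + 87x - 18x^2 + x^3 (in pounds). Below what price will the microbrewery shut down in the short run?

£6 per unit

The firm shuts down when price falls below the minimum of average variable cost. AVC = VC/x = 87 - 18x + x^2.
At the minimum of AVC, MC = AVC. MC = 87 - 36x + 3x^2; setting MC = AVC gives 2x^2 - 18x = 0, so x = 9. min AVC = 6.
So the shutdown price is £6.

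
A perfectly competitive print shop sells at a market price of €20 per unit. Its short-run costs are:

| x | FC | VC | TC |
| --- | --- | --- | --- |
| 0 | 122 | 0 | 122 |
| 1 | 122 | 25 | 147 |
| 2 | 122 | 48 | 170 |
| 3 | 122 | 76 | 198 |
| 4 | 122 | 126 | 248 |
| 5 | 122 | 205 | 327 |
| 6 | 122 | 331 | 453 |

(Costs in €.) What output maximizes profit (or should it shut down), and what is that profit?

x = 0 (shut down); profit = -€122

Profit at each row (π = 20x − TC): x=0: -122; x=1: -127; x=2: -130; x=3: -138; x=4: -168; x=5: -227; x=6: -333.
Profit is highest at x = 0. Equivalently, the lowest AVC in the table is 48/2 ≈ €24 at x = 2, and P = €20 falls below it — price never covers variable cost, so the firm shuts down and loses only its fixed cost.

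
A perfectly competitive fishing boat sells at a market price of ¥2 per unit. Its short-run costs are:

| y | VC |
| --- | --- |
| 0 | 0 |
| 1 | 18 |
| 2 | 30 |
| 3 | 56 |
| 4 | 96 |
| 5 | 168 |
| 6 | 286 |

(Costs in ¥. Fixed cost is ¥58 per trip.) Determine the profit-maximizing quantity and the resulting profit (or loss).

Profit at each row (π = 2y − TC): y=0: -58; y=1: -74; y=2: -84; y=3: -108; y=4: -146; y=5: -216; y=6: -332.
Profit is highest at y = 0. Equivalently, the lowest AVC in the table is 30/2 ≈ ¥15 at y = 2, and P = ¥2 falls below it — price never covers variable cost, so the firm shuts down and loses only its fixed cost.

y = 0 (shut down); profit = -¥58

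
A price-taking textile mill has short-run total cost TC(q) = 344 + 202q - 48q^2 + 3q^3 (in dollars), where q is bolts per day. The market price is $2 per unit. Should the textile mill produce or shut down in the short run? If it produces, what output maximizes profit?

From TC, MC = TC'(q) = 202 - 96q + 9q^2 and AVC = VC/q = 202 - 48q + 3q^2.
The AVC parabola has its vertex at q = 48/6 = 8, where AVC = 202 - 48·8 + 3·8^2 = $10.
Since P = $2 < min AVC = $10, price fails to cover variable cost at any output.
The firm minimizes its loss by shutting down and losing only its fixed cost of $344.

Shut down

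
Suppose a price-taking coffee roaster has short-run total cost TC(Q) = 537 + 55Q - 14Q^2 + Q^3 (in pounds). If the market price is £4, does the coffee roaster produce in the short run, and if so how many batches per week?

Strip out fixed cost: VC = 55Q - 14Q^2 + Q^3. Then AVC = 55 - 14Q + Q^2 and MC = 55 - 28Q + 3Q^2.
AVC is minimized where dAVC/dQ = -14 + 2Q = 0, at Q = 7; min AVC = 55 - 14·7 + 7^2 = £6.
P = £4 lies below min AVC = £6; no output level covers variable cost.
Best response: produce nothing and absorb the £537 fixed cost.

Shut down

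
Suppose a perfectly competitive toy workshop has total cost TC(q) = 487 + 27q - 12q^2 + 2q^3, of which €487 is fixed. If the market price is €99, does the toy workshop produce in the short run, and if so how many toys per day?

Variable cost is VC = 27q - 12q^2 + 2q^3, so AVC = VC/q = 27 - 12q + 2q^2 and MC = dTC/dq = 27 - 24q + 6q^2.
The AVC parabola has its vertex at q = 12/4 = 3, where AVC = 27 - 12·3 + 2·3^2 = €9.
Because €99 ≥ €9, revenue can cover variable cost; the firm operates.
Solving P = MC: -72 - 24q + 6q^2 = 0 ⇒ q = -2 or 6. On the upward-sloping branch, q* = 6.
Check: AVC at q = 6 is €27 ≤ P, so revenue covers variable cost.
Profit = P·q − TC = 99·6 − 649 = -€55, a loss, but smaller than the €487 fixed cost the firm would lose by shutting down.

Produce at q = 6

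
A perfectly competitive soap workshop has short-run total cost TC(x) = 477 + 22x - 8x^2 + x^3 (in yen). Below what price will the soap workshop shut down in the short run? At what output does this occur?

Short-run supply begins at min AVC. From VC = 22x - 8x^2 + x^3, AVC = 22 - 8x + x^2.
At the minimum of AVC, MC = AVC. MC = 22 - 16x + 3x^2; setting MC = AVC gives 2x^2 - 8x = 0, so x = 4. min AVC = 6.
So the shutdown price is ¥6.

¥6 per unit, at x = 4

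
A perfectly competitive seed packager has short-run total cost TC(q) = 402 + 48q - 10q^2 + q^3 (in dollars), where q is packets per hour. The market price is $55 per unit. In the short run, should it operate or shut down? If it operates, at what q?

Variable cost is VC = 48q - 10q^2 + q^3, so AVC = VC/q = 48 - 10q + q^2 and MC = dTC/dq = 48 - 20q + 3q^2.
The AVC parabola has its vertex at q = 10/2 = 5, where AVC = 48 - 10·5 + 5^2 = $23.
P = $55 exceeds min AVC = $23, so the firm stays open.
P = MC gives -7 - 20q + 3q^2 = 0, with roots -1/3 and 7. Take the larger (rising MC): q* = 7.
Check: AVC at q = 7 is $27 ≤ P, so revenue covers variable cost.
Profit = P·q − TC = 55·7 − 591 = -$206, a loss, but smaller than the $402 fixed cost the firm would lose by shutting down.

Produce at q = 7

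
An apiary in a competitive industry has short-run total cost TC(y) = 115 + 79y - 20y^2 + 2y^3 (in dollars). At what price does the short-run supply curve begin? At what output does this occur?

The shutdown price is the minimum of AVC. VC = 79y - 20y^2 + 2y^3, so AVC = 79 - 20y + 2y^2.
dAVC/dy = -20 + 4y = 0 gives y = 5. min AVC = 79 - 20·5 + 2·5^2 = 29.
The firm shuts down for any P below $29.

$29 per unit, at y = 5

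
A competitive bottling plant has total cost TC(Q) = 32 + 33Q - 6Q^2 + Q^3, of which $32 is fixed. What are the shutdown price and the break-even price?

AVC = 33 - 6Q + Q^2; minimized at Q = 3, giving min AVC = $24. That is the shutdown price.
ATC = 32/Q + 33 - 6Q + Q^2. Setting dATC/dQ = −32/Q^2 − 6 + 2Q = 0 gives Q = 4 (since 2·4^3 − 6·4^2 = 32).
min ATC = 32/4 + 33 − 6·4 + 4^2 = $33. That is the break-even price.
Between these two prices the firm operates at a loss; above $33 it earns a profit.

Shutdown price = $24; break-even price = $33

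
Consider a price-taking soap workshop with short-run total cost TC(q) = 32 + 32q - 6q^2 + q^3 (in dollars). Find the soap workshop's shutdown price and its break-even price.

Shutdown price = min AVC. AVC = 32 - 6q + q^2, with vertex at q = 3 and minimum $23.
ATC = 32/q + 32 - 6q + q^2. Setting dATC/dq = −32/q^2 − 6 + 2q = 0 gives q = 4 (since 2·4^3 − 6·4^2 = 32).
min ATC = 32/4 + 32 − 6·4 + 4^2 = $32. That is the break-even price.
Between these two prices the firm operates at a loss; above $32 it earns a profit.

Shutdown price = $23; break-even price = $32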